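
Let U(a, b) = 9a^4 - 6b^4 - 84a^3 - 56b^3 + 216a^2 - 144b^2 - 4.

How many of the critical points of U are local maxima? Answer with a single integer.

U separates as a function of a plus a function of b, so ∇U=0 decouples.
∂U/∂a = 36a(a - 4)(a - 3) = 0 at a ∈ {0, 3, 4}; ∂U/∂b = -24b(b + 3)(b + 4) = 0 at b ∈ {-4, -3, 0}.
The Hessian is diagonal: diag(U_aa, U_bb). Second derivatives: U_aa(0)=432, U_aa(3)=-108, U_aa(4)=144; U_bb(-4)=-96, U_bb(-3)=72, U_bb(0)=-288.
Local maxima occur where both diagonal entries negative: (3, -4), (3, 0). Count: 2.

2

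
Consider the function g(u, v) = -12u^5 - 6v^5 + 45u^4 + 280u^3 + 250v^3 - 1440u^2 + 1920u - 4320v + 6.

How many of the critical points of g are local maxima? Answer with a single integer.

4

g separates as a function of u plus a function of v, so ∇g=0 decouples.
∂g/∂u = -60(u - 4)(u - 2)(u - 1)(u + 4) = 0 at u ∈ {-4, 1, 2, 4}; ∂g/∂v = -30(v - 4)(v - 3)(v + 3)(v + 4) = 0 at v ∈ {-4, -3, 3, 4}.
The Hessian is diagonal: diag(g_uu, g_vv). Second derivatives: g_uu(-4)=14400, g_uu(1)=-900, g_uu(2)=720, g_uu(4)=-2880; g_vv(-4)=1680, g_vv(-3)=-1260, g_vv(3)=1260, g_vv(4)=-1680.
Local maxima occur where both diagonal entries negative: (1, -3), (1, 4), (4, -3), (4, 4). Count: 4.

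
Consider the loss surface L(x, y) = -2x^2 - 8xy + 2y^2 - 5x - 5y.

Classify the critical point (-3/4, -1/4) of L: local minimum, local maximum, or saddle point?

saddle point

The Hessian of L is constant: H = [[-4, -8], [-8, 4]].
det(H) = (-4)·4 − (-8)² = -80.
Since det(H) < 0, H is indefinite and the critical point is a saddle point.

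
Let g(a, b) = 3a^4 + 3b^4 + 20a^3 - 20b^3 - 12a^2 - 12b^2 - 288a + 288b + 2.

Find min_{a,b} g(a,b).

-830

g(a,b) separates as P(a) + Q(b) + 2, so its minimum is min P + min Q + 2.
P'(a) = 12(a - 2)(a + 3)(a + 4) vanishes at a ∈ {-4, -3, 2}; Q'(b) = 12(b - 4)(b - 3)(b + 2) vanishes at b ∈ {-2, 3, 4}.
Local minima of P (where P''>0): P(-4)=448, P(2)=-416. Local minima of Q: Q(-2)=-416, Q(4)=448.
So the global minimum of g is P(2) + Q(-2) + 2 = -416 − 416 + 2 = -830, attained at (2, -2).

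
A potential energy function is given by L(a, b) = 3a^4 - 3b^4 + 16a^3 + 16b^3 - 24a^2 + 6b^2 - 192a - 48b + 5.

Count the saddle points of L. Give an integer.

5

L separates as a function of a plus a function of b, so ∇L=0 decouples.
∂L/∂a = 12(a - 2)(a + 2)(a + 4) = 0 at a ∈ {-4, -2, 2}; ∂L/∂b = -12(b - 4)(b - 1)(b + 1) = 0 at b ∈ {-1, 1, 4}.
The Hessian is diagonal: diag(L_aa, L_bb). Second derivatives: L_aa(-4)=144, L_aa(-2)=-96, L_aa(2)=288; L_bb(-1)=-120, L_bb(1)=72, L_bb(4)=-180.
Saddle points occur where the two diagonal entries have opposite signs: (-4, -1), (-4, 4), (-2, 1), (2, -1), (2, 4). Count: 5.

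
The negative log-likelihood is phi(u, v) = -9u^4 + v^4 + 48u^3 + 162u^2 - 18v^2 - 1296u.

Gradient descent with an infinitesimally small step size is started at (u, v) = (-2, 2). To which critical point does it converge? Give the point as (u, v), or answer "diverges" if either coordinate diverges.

(3, 3)

phi is separable, so gradient descent decouples: u follows -∂phi/∂u, v follows -∂phi/∂v.
∂phi/∂u = -36(u - 4)(u - 3)(u + 3); at u=-2 this is -1080, so u increases.
∂phi/∂v = 4v(v - 3)(v + 3); at v=2 this is -40, so v increases.
u converges to its nearest critical value 3 (a local min of the u-part); v converges to 3. The iterate converges to (3, 3).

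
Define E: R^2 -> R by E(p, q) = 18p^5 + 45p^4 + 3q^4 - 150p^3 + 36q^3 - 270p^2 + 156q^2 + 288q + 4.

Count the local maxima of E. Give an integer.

E separates as a function of p plus a function of q, so ∇E=0 decouples.
∂E/∂p = 90p(p - 2)(p + 1)(p + 3) = 0 at p ∈ {-3, -1, 0, 2}; ∂E/∂q = 12(q + 2)(q + 3)(q + 4) = 0 at q ∈ {-4, -3, -2}.
The Hessian is diagonal: diag(E_pp, E_qq). Second derivatives: E_pp(-3)=-2700, E_pp(-1)=540, E_pp(0)=-540, E_pp(2)=2700; E_qq(-4)=24, E_qq(-3)=-12, E_qq(-2)=24.
Local maxima occur where both diagonal entries negative: (-3, -3), (0, -3). Count: 2.

2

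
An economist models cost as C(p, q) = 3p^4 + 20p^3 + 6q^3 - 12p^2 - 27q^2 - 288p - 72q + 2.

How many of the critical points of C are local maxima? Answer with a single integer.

C separates as a function of p plus a function of q, so ∇C=0 decouples.
∂C/∂p = 12(p - 2)(p + 3)(p + 4) = 0 at p ∈ {-4, -3, 2}; ∂C/∂q = 18(q - 4)(q + 1) = 0 at q ∈ {-1, 4}.
The Hessian is diagonal: diag(C_pp, C_qq). Second derivatives: C_pp(-4)=72, C_pp(-3)=-60, C_pp(2)=360; C_qq(-1)=-90, C_qq(4)=90.
Local maxima occur where both diagonal entries negative: (-3, -1). Count: 1.

1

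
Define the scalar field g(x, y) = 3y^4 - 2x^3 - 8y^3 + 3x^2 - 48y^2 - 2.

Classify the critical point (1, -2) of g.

saddle point

The mixed partial ∂²g/∂x∂y is 0, so the Hessian at any point is diag(g_xx, g_yy) = diag(6(-2x + 1), 12(3y^2 - 4y - 8)).
At (1, -2): H = diag(-6, 144).
The eigenvalues have opposite signs, so H is indefinite: a saddle point.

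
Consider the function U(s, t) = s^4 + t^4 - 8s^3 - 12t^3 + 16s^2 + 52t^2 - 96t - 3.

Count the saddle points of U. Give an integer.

U separates as a function of s plus a function of t, so ∇U=0 decouples.
∂U/∂s = 4s(s - 4)(s - 2) = 0 at s ∈ {0, 2, 4}; ∂U/∂t = 4(t - 4)(t - 3)(t - 2) = 0 at t ∈ {2, 3, 4}.
The Hessian is diagonal: diag(U_ss, U_tt). Second derivatives: U_ss(0)=32, U_ss(2)=-16, U_ss(4)=32; U_tt(2)=8, U_tt(3)=-4, U_tt(4)=8.
Saddle points occur where the two diagonal entries have opposite signs: (0, 3), (2, 2), (2, 4), (4, 3). Count: 4.

4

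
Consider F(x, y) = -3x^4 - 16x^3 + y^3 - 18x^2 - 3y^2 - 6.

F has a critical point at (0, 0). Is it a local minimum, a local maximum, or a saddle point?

The mixed partial ∂²F/∂x∂y is 0, so the Hessian at any point is diag(F_xx, F_yy) = diag(-12(3x^2 + 8x + 3), 6(y - 1)).
At (0, 0): H = diag(-36, -6).
Both eigenvalues are negative, so H is negative definite: a local maximum.

local maximum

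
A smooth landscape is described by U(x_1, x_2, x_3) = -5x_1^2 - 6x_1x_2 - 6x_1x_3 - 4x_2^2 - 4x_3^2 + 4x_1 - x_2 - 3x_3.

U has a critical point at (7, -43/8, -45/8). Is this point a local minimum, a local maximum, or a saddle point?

The Hessian is constant: H = [[-10, -6, -6], [-6, -8, 0], [-6, 0, -8]].
Leading principal minors: Δ₁ = -10, Δ₂ = 44, Δ₃ = -64.
The minors alternate sign starting negative (−, +, −), so H is negative definite: a local maximum.

local maximum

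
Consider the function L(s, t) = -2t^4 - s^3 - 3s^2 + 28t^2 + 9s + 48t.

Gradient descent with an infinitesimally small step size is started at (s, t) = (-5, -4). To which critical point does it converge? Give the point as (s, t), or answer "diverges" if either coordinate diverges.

diverges

L is separable, so gradient descent decouples: s follows -∂L/∂s, t follows -∂L/∂t.
∂L/∂s = -3(s - 1)(s + 3); at s=-5 this is -36, so s increases.
∂L/∂t = -8(t - 3)(t + 1)(t + 2); at t=-4 this is 336, so t decreases.
The t-coordinate has no critical point in that direction and runs off to infinity.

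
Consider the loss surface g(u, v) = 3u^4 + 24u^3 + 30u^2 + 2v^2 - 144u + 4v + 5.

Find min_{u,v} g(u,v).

-84

g(u,v) separates as P(u) + Q(v) + 5, so its minimum is min P + min Q + 5.
P'(u) = 12(u - 1)(u + 3)(u + 4) vanishes at u ∈ {-4, -3, 1}; Q'(v) = 4v + 4 vanishes at v ∈ {-1}.
Local minima of P (where P''>0): P(-4)=288, P(1)=-87. Local minima of Q: Q(-1)=-2.
So the global minimum of g is P(1) + Q(-1) + 5 = -87 − 2 + 5 = -84, attained at (1, -1).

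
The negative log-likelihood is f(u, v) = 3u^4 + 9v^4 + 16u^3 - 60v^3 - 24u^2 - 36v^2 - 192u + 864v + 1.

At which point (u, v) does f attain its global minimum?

f(u,v) separates as P(u) + Q(v) + 1, so its minimum is min P + min Q + 1.
P'(u) = 12(u - 2)(u + 2)(u + 4) vanishes at u ∈ {-4, -2, 2}; Q'(v) = 36(v - 4)(v - 3)(v + 2) vanishes at v ∈ {-2, 3, 4}.
Local minima of P (where P''>0): P(-4)=128, P(2)=-304. Local minima of Q: Q(-2)=-1248, Q(4)=1344.
So the global minimum of f is P(2) + Q(-2) + 1 = -304 − 1248 + 1 = -1551, attained at (2, -2).

(2, -2)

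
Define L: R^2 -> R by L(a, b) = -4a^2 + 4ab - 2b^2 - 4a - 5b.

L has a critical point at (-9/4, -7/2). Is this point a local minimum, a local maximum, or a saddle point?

local maximum

The Hessian of L is constant: H = [[-8, 4], [4, -4]].
det(H) = (-8)·(-4) − 4² = 16.
det(H) > 0 and tr(H) = -12 < 0, so H is negative definite and the point is a local maximum.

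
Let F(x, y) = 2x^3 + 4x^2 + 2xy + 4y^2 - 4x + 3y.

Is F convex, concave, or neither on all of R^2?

The term 2x^3 is cubic, so the Hessian is not constant.
∂²F/∂x² = 12x + 8, which takes both signs as x varies (negative for sufficiently negative x). A diagonal entry of the Hessian changing sign means the Hessian is neither positive- nor negative-semidefinite on all of R^2.

neither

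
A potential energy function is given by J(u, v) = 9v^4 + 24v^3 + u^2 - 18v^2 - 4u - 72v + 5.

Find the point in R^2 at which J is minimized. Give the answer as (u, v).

J(u,v) separates as P(u) + Q(v) + 5, so its minimum is min P + min Q + 5.
P'(u) = 2u - 4 vanishes at u ∈ {2}; Q'(v) = 36(v - 1)(v + 1)(v + 2) vanishes at v ∈ {-2, -1, 1}.
Local minima of P (where P''>0): P(2)=-4. Local minima of Q: Q(-2)=24, Q(1)=-57.
So the global minimum of J is P(2) + Q(1) + 5 = -4 − 57 + 5 = -56, attained at (2, 1).

(2, 1)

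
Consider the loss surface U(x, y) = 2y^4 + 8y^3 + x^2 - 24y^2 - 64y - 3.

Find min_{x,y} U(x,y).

-131

U(x,y) separates as P(x) + Q(y) − 3, so its minimum is min P + min Q − 3.
P'(x) = 2x vanishes at x ∈ {0}; Q'(y) = 8(y - 2)(y + 1)(y + 4) vanishes at y ∈ {-4, -1, 2}.
Local minima of P (where P''>0): P(0)=0. Local minima of Q: Q(-4)=-128, Q(2)=-128.
So the global minimum of U is P(0) + Q(-4) − 3 = 0 − 128 − 3 = -131, attained at (0, -4).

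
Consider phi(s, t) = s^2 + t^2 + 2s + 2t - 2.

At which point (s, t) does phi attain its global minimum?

(-1, -1)

phi(s,t) separates as P(s) + Q(t) − 2, so its minimum is min P + min Q − 2.
P'(s) = 2s + 2 vanishes at s ∈ {-1}; Q'(t) = 2(t + 1) vanishes at t ∈ {-1}.
Local minima of P (where P''>0): P(-1)=-1. Local minima of Q: Q(-1)=-1.
So the global minimum of phi is P(-1) + Q(-1) − 2 = -1 − 1 − 2 = -4, attained at (-1, -1).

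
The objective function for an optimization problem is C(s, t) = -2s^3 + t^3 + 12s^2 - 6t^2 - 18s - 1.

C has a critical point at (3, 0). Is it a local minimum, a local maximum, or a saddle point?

local maximum

The mixed partial ∂²C/∂s∂t is 0, so the Hessian at any point is diag(C_ss, C_tt) = diag(12(-s + 2), 6(t - 2)).
At (3, 0): H = diag(-12, -12).
Both eigenvalues are negative, so H is negative definite: a local maximum.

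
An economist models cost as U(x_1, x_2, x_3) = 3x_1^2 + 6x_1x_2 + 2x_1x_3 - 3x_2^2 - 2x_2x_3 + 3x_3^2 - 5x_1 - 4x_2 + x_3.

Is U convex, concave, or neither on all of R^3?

U is quadratic, so its Hessian is the constant matrix H = [[6, 6, 2], [6, -6, -2], [2, -2, 6]].
Leading principal minors: 6, -72, -480.
Neither pattern holds ⇒ H is indefinite ⇒ neither convex nor concave.

neither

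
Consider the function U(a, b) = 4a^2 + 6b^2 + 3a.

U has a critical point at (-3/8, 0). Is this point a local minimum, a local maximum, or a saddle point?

local minimum

The Hessian of U is constant: H = [[8, 0], [0, 12]].
det(H) = 8·12 − 0² = 96.
det(H) > 0 and tr(H) = 20 > 0, so H is positive definite and the point is a local minimum.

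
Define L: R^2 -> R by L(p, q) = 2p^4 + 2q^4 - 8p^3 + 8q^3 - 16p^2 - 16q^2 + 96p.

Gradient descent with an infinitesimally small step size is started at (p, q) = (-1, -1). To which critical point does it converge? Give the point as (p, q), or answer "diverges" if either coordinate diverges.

L is separable, so gradient descent decouples: p follows -∂L/∂p, q follows -∂L/∂q.
∂L/∂p = 8(p - 3)(p - 2)(p + 2); at p=-1 this is 96, so p decreases.
∂L/∂q = 8q(q - 1)(q + 4); at q=-1 this is 48, so q decreases.
p converges to its nearest critical value -2 (a local min of the p-part); q converges to -4. The iterate converges to (-2, -4).

(-2, -4)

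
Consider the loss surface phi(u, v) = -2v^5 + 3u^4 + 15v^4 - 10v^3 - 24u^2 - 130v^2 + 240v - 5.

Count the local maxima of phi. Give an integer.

2

phi separates as a function of u plus a function of v, so ∇phi=0 decouples.
∂phi/∂u = 12u(u - 2)(u + 2) = 0 at u ∈ {-2, 0, 2}; ∂phi/∂v = -10(v - 4)(v - 3)(v - 1)(v + 2) = 0 at v ∈ {-2, 1, 3, 4}.
The Hessian is diagonal: diag(phi_uu, phi_vv). Second derivatives: phi_uu(-2)=96, phi_uu(0)=-48, phi_uu(2)=96; phi_vv(-2)=900, phi_vv(1)=-180, phi_vv(3)=100, phi_vv(4)=-180.
Local maxima occur where both diagonal entries negative: (0, 1), (0, 4). Count: 2.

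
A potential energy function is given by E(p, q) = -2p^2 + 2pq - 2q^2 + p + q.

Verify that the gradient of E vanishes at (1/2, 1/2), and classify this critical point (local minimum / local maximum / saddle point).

∇E = (-4p + 2q + 1, 2p - 4q + 1); substituting (1/2, 1/2) gives ∇E = (0, 0), so (1/2, 1/2) is indeed a critical point.
The Hessian of E is constant: H = [[-4, 2], [2, -4]].
det(H) = (-4)·(-4) − 2² = 12.
det(H) > 0 and tr(H) = -8 < 0, so H is negative definite and the point is a local maximum.

local maximum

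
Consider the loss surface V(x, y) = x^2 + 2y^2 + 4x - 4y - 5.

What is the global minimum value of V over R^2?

-11

V(x,y) separates as P(x) + Q(y) − 5, so its minimum is min P + min Q − 5.
P'(x) = 2x + 4 vanishes at x ∈ {-2}; Q'(y) = 4y - 4 vanishes at y ∈ {1}.
Local minima of P (where P''>0): P(-2)=-4. Local minima of Q: Q(1)=-2.
So the global minimum of V is P(-2) + Q(1) − 5 = -4 − 2 − 5 = -11, attained at (-2, 1).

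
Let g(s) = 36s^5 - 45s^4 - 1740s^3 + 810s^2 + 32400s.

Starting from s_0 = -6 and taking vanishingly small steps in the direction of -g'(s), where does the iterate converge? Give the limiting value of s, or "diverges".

diverges

g'(s) = 180(s - 5)(s - 3)(s + 3)(s + 4), so g'(-6) = 106920.
Gradient descent moves in the -g' direction, i.e. s is decreasing.
There is no critical point below s=-6, and g' keeps the same sign, so the iterate runs off to −∞.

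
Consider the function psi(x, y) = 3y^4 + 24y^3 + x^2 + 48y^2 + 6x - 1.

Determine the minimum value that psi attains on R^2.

-10

psi(x,y) separates as P(x) + Q(y) − 1, so its minimum is min P + min Q − 1.
P'(x) = 2x + 6 vanishes at x ∈ {-3}; Q'(y) = 12y(y + 2)(y + 4) vanishes at y ∈ {-4, -2, 0}.
Local minima of P (where P''>0): P(-3)=-9. Local minima of Q: Q(-4)=0, Q(0)=0.
So the global minimum of psi is P(-3) + Q(-4) − 1 = -9 + 0 − 1 = -10, attained at (-3, -4).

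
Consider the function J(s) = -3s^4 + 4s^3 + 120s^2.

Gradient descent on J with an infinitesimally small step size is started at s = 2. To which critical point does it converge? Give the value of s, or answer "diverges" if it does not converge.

0

J'(s) = -12s(s - 5)(s + 4), so J'(2) = 432.
Gradient descent moves in the -J' direction, i.e. s is decreasing.
The nearest critical point in that direction is s = 0, where J'' = 240 > 0 (a local minimum). The iterate converges there.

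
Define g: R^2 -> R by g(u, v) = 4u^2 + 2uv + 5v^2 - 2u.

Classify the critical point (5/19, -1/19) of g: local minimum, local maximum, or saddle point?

local minimum

The Hessian of g is constant: H = [[8, 2], [2, 10]].
det(H) = 8·10 − 2² = 76.
det(H) > 0 and tr(H) = 18 > 0, so H is positive definite and the point is a local minimum.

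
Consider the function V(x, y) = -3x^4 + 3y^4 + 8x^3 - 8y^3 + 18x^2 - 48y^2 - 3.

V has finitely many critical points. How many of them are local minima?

V separates as a function of x plus a function of y, so ∇V=0 decouples.
∂V/∂x = -12x(x - 3)(x + 1) = 0 at x ∈ {-1, 0, 3}; ∂V/∂y = 12y(y - 4)(y + 2) = 0 at y ∈ {-2, 0, 4}.
The Hessian is diagonal: diag(V_xx, V_yy). Second derivatives: V_xx(-1)=-48, V_xx(0)=36, V_xx(3)=-144; V_yy(-2)=144, V_yy(0)=-96, V_yy(4)=288.
Local minima occur where both diagonal entries positive: (0, -2), (0, 4). Count: 2.

2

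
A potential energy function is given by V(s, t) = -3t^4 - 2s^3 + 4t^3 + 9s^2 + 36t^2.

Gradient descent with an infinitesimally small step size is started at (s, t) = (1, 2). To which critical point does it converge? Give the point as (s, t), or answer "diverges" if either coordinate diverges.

V is separable, so gradient descent decouples: s follows -∂V/∂s, t follows -∂V/∂t.
∂V/∂s = -6s(s - 3); at s=1 this is 12, so s decreases.
∂V/∂t = -12t(t - 3)(t + 2); at t=2 this is 96, so t decreases.
s converges to its nearest critical value 0 (a local min of the s-part); t converges to 0. The iterate converges to (0, 0).

(0, 0)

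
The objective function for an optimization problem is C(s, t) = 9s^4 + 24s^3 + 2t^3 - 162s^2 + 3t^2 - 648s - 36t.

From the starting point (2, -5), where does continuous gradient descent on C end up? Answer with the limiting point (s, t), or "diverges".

diverges

C is separable, so gradient descent decouples: s follows -∂C/∂s, t follows -∂C/∂t.
∂C/∂s = 36(s - 3)(s + 2)(s + 3); at s=2 this is -720, so s increases.
∂C/∂t = 6(t - 2)(t + 3); at t=-5 this is 84, so t decreases.
The t-coordinate has no critical point in that direction and runs off to infinity.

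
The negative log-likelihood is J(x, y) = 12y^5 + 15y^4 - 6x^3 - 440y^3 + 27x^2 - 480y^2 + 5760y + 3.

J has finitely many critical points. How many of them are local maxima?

2

J separates as a function of x plus a function of y, so ∇J=0 decouples.
∂J/∂x = -18x(x - 3) = 0 at x ∈ {0, 3}; ∂J/∂y = 60(y - 4)(y - 2)(y + 3)(y + 4) = 0 at y ∈ {-4, -3, 2, 4}.
The Hessian is diagonal: diag(J_xx, J_yy). Second derivatives: J_xx(0)=54, J_xx(3)=-54; J_yy(-4)=-2880, J_yy(-3)=2100, J_yy(2)=-3600, J_yy(4)=6720.
Local maxima occur where both diagonal entries negative: (3, -4), (3, 2). Count: 2.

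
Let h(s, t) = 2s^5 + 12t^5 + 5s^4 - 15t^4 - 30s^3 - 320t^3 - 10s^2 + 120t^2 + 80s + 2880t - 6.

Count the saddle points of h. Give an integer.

h separates as a function of s plus a function of t, so ∇h=0 decouples.
∂h/∂s = 10(s - 2)(s - 1)(s + 1)(s + 4) = 0 at s ∈ {-4, -1, 1, 2}; ∂h/∂t = 60(t - 4)(t - 2)(t + 2)(t + 3) = 0 at t ∈ {-3, -2, 2, 4}.
The Hessian is diagonal: diag(h_ss, h_tt). Second derivatives: h_ss(-4)=-900, h_ss(-1)=180, h_ss(1)=-100, h_ss(2)=180; h_tt(-3)=-2100, h_tt(-2)=1440, h_tt(2)=-2400, h_tt(4)=5040.
Saddle points occur where the two diagonal entries have opposite signs: (-4, -2), (-4, 4), (-1, -3), (-1, 2), (1, -2), (1, 4), (2, -3), (2, 2). Count: 8.

8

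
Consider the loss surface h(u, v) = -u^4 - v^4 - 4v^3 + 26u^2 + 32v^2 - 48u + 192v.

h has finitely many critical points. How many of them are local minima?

1

h separates as a function of u plus a function of v, so ∇h=0 decouples.
∂h/∂u = -4(u - 3)(u - 1)(u + 4) = 0 at u ∈ {-4, 1, 3}; ∂h/∂v = -4(v - 4)(v + 3)(v + 4) = 0 at v ∈ {-4, -3, 4}.
The Hessian is diagonal: diag(h_uu, h_vv). Second derivatives: h_uu(-4)=-140, h_uu(1)=40, h_uu(3)=-56; h_vv(-4)=-32, h_vv(-3)=28, h_vv(4)=-224.
Local minima occur where both diagonal entries positive: (1, -3). Count: 1.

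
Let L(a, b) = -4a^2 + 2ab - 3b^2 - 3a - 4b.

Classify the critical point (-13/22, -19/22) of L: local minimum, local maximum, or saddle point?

The Hessian of L is constant: H = [[-8, 2], [2, -6]].
det(H) = (-8)·(-6) − 2² = 44.
det(H) > 0 and tr(H) = -14 < 0, so H is negative definite and the point is a local maximum.

local maximum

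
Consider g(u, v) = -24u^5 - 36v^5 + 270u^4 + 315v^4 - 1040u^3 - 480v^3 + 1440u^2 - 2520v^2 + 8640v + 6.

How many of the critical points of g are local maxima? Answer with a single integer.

4

g separates as a function of u plus a function of v, so ∇g=0 decouples.
∂g/∂u = -120u(u - 4)(u - 3)(u - 2) = 0 at u ∈ {0, 2, 3, 4}; ∂g/∂v = -180(v - 4)(v - 3)(v - 2)(v + 2) = 0 at v ∈ {-2, 2, 3, 4}.
The Hessian is diagonal: diag(g_uu, g_vv). Second derivatives: g_uu(0)=2880, g_uu(2)=-480, g_uu(3)=360, g_uu(4)=-960; g_vv(-2)=21600, g_vv(2)=-1440, g_vv(3)=900, g_vv(4)=-2160.
Local maxima occur where both diagonal entries negative: (2, 2), (2, 4), (4, 2), (4, 4). Count: 4.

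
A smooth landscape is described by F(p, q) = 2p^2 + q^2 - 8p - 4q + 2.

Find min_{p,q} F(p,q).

-10

F(p,q) separates as A(p) + B(q) + 2, so its minimum is min A + min B + 2.
A'(p) = 4p - 8 vanishes at p ∈ {2}; B'(q) = 2q - 4 vanishes at q ∈ {2}.
Local minima of A (where A''>0): A(2)=-8. Local minima of B: B(2)=-4.
So the global minimum of F is A(2) + B(2) + 2 = -8 − 4 + 2 = -10, attained at (2, 2).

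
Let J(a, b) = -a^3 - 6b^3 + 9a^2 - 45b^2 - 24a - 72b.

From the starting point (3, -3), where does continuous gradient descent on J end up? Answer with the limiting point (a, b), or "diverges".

(2, -4)

J is separable, so gradient descent decouples: a follows -∂J/∂a, b follows -∂J/∂b.
∂J/∂a = -3(a - 4)(a - 2); at a=3 this is 3, so a decreases.
∂J/∂b = -18(b + 1)(b + 4); at b=-3 this is 36, so b decreases.
a converges to its nearest critical value 2 (a local min of the a-part); b converges to -4. The iterate converges to (2, -4).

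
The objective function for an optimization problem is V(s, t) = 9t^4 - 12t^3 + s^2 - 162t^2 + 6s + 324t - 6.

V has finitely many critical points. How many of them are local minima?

2

V separates as a function of s plus a function of t, so ∇V=0 decouples.
∂V/∂s = 2(s + 3) = 0 at s ∈ {-3}; ∂V/∂t = 36(t - 3)(t - 1)(t + 3) = 0 at t ∈ {-3, 1, 3}.
The Hessian is diagonal: diag(V_ss, V_tt). Second derivatives: V_ss(-3)=2; V_tt(-3)=864, V_tt(1)=-288, V_tt(3)=432.
Local minima occur where both diagonal entries positive: (-3, -3), (-3, 3). Count: 2.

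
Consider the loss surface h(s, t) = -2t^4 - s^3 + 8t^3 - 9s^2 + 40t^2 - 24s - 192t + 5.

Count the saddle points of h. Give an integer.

3

h separates as a function of s plus a function of t, so ∇h=0 decouples.
∂h/∂s = -3(s + 2)(s + 4) = 0 at s ∈ {-4, -2}; ∂h/∂t = -8(t - 4)(t - 2)(t + 3) = 0 at t ∈ {-3, 2, 4}.
The Hessian is diagonal: diag(h_ss, h_tt). Second derivatives: h_ss(-4)=6, h_ss(-2)=-6; h_tt(-3)=-280, h_tt(2)=80, h_tt(4)=-112.
Saddle points occur where the two diagonal entries have opposite signs: (-4, -3), (-4, 4), (-2, 2). Count: 3.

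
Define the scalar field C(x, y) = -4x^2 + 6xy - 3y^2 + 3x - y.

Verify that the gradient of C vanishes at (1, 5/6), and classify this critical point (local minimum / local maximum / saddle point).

∇C = (-8x + 6y + 3, 6x - 6y - 1); substituting (1, 5/6) gives ∇C = (0, 0), so (1, 5/6) is indeed a critical point.
The Hessian of C is constant: H = [[-8, 6], [6, -6]].
det(H) = (-8)·(-6) − 6² = 12.
det(H) > 0 and tr(H) = -14 < 0, so H is negative definite and the point is a local maximum.

local maximum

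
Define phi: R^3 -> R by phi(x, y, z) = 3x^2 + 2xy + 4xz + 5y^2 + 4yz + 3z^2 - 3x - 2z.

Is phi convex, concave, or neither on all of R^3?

convex

phi is quadratic, so its Hessian is the constant matrix H = [[6, 2, 4], [2, 10, 4], [4, 4, 6]].
Leading principal minors: 6, 56, 144.
All positive ⇒ H ≻ 0 ⇒ convex.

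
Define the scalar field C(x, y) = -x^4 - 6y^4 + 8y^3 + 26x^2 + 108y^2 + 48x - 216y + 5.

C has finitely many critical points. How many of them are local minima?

1

C separates as a function of x plus a function of y, so ∇C=0 decouples.
∂C/∂x = -4(x - 4)(x + 1)(x + 3) = 0 at x ∈ {-3, -1, 4}; ∂C/∂y = -24(y - 3)(y - 1)(y + 3) = 0 at y ∈ {-3, 1, 3}.
The Hessian is diagonal: diag(C_xx, C_yy). Second derivatives: C_xx(-3)=-56, C_xx(-1)=40, C_xx(4)=-140; C_yy(-3)=-576, C_yy(1)=192, C_yy(3)=-288.
Local minima occur where both diagonal entries positive: (-1, 1). Count: 1.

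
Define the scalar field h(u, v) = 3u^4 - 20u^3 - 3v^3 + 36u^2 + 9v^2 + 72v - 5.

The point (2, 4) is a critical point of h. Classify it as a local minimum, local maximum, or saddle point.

local maximum

The mixed partial ∂²h/∂u∂v is 0, so the Hessian at any point is diag(h_uu, h_vv) = diag(12(3u^2 - 10u + 6), 18(-v + 1)).
At (2, 4): H = diag(-24, -54).
Both eigenvalues are negative, so H is negative definite: a local maximum.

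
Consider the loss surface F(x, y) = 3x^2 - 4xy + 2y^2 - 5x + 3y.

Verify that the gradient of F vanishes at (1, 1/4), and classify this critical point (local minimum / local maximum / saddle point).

∇F = (6x - 4y - 5, -4x + 4y + 3); substituting (1, 1/4) gives ∇F = (0, 0), so (1, 1/4) is indeed a critical point.
The Hessian of F is constant: H = [[6, -4], [-4, 4]].
det(H) = 6·4 − (-4)² = 8.
det(H) > 0 and tr(H) = 10 > 0, so H is positive definite and the point is a local minimum.

local minimum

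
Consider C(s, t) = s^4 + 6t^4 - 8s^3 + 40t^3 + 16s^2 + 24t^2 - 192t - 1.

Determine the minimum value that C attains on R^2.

C(s,t) separates as P(s) + Q(t) − 1, so its minimum is min P + min Q − 1.
P'(s) = 4s(s - 4)(s - 2) vanishes at s ∈ {0, 2, 4}; Q'(t) = 24(t - 1)(t + 2)(t + 4) vanishes at t ∈ {-4, -2, 1}.
Local minima of P (where P''>0): P(0)=0, P(4)=0. Local minima of Q: Q(-4)=128, Q(1)=-122.
So the global minimum of C is P(0) + Q(1) − 1 = 0 − 122 − 1 = -123, attained at (0, 1).

-123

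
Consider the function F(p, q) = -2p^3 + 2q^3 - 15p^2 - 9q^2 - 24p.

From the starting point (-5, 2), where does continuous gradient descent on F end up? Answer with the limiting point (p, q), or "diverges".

(-4, 3)

F is separable, so gradient descent decouples: p follows -∂F/∂p, q follows -∂F/∂q.
∂F/∂p = -6(p + 1)(p + 4); at p=-5 this is -24, so p increases.
∂F/∂q = 6q(q - 3); at q=2 this is -12, so q increases.
p converges to its nearest critical value -4 (a local min of the p-part); q converges to 3. The iterate converges to (-4, 3).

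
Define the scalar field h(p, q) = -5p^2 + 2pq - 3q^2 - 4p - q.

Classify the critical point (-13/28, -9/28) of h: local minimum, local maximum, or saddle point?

local maximum

The Hessian of h is constant: H = [[-10, 2], [2, -6]].
det(H) = (-10)·(-6) − 2² = 56.
det(H) > 0 and tr(H) = -16 < 0, so H is negative definite and the point is a local maximum.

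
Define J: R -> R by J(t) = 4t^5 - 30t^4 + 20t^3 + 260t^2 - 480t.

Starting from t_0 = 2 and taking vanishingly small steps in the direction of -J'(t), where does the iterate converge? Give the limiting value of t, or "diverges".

1

J'(t) = 20(t - 4)(t - 3)(t - 1)(t + 2), so J'(2) = 160.
Gradient descent moves in the -J' direction, i.e. t is decreasing.
The nearest critical point in that direction is t = 1, where J'' = 360 > 0 (a local minimum). The iterate converges there.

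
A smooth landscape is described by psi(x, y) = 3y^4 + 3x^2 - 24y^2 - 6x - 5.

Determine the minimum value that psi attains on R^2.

psi(x,y) separates as P(x) + Q(y) − 5, so its minimum is min P + min Q − 5.
P'(x) = 6x - 6 vanishes at x ∈ {1}; Q'(y) = 12y(y - 2)(y + 2) vanishes at y ∈ {-2, 0, 2}.
Local minima of P (where P''>0): P(1)=-3. Local minima of Q: Q(-2)=-48, Q(2)=-48.
So the global minimum of psi is P(1) + Q(-2) − 5 = -3 − 48 − 5 = -56, attained at (1, -2).

-56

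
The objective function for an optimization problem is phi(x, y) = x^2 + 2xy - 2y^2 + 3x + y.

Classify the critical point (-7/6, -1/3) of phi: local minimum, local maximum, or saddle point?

The Hessian of phi is constant: H = [[2, 2], [2, -4]].
det(H) = 2·(-4) − 2² = -12.
Since det(H) < 0, H is indefinite and the critical point is a saddle point.

saddle point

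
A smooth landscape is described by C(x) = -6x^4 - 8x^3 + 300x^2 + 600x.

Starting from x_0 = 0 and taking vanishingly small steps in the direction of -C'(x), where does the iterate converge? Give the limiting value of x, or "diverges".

C'(x) = -24(x - 5)(x + 1)(x + 5), so C'(0) = 600.
Gradient descent moves in the -C' direction, i.e. x is decreasing.
The nearest critical point in that direction is x = -1, where C'' = 576 > 0 (a local minimum). The iterate converges there.

-1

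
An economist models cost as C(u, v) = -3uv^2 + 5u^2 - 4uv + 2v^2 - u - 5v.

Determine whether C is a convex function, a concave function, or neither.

neither

The term -3uv^2 is cubic, so the Hessian is not constant.
∂²C/∂v² = -6u + 4, which takes both signs as u varies (negative for sufficiently large u). A diagonal entry of the Hessian changing sign means the Hessian is neither positive- nor negative-semidefinite on all of R^2.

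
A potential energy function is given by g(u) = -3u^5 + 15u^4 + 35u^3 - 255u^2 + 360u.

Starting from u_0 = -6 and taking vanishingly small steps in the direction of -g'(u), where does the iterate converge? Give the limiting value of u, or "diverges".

-3

g'(u) = -15(u - 4)(u - 2)(u - 1)(u + 3), so g'(-6) = -25200.
Gradient descent moves in the -g' direction, i.e. u is increasing.
The nearest critical point in that direction is u = -3, where g'' = 2100 > 0 (a local minimum). The iterate converges there.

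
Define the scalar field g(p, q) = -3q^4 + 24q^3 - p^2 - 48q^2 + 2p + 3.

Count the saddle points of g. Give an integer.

g separates as a function of p plus a function of q, so ∇g=0 decouples.
∂g/∂p = -2(p - 1) = 0 at p ∈ {1}; ∂g/∂q = -12q(q - 4)(q - 2) = 0 at q ∈ {0, 2, 4}.
The Hessian is diagonal: diag(g_pp, g_qq). Second derivatives: g_pp(1)=-2; g_qq(0)=-96, g_qq(2)=48, g_qq(4)=-96.
Saddle points occur where the two diagonal entries have opposite signs: (1, 2). Count: 1.

1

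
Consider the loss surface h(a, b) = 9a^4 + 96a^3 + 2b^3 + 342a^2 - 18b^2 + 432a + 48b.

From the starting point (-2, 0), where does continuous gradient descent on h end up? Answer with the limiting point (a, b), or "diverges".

h is separable, so gradient descent decouples: a follows -∂h/∂a, b follows -∂h/∂b.
∂h/∂a = 36(a + 1)(a + 3)(a + 4); at a=-2 this is -72, so a increases.
∂h/∂b = 6(b - 4)(b - 2); at b=0 this is 48, so b decreases.
The b-coordinate has no critical point in that direction and runs off to infinity.

diverges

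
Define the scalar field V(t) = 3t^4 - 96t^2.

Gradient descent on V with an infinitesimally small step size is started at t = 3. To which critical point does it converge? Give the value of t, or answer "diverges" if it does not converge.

V'(t) = 12t(t - 4)(t + 4), so V'(3) = -252.
Gradient descent moves in the -V' direction, i.e. t is increasing.
The nearest critical point in that direction is t = 4, where V'' = 384 > 0 (a local minimum). The iterate converges there.

4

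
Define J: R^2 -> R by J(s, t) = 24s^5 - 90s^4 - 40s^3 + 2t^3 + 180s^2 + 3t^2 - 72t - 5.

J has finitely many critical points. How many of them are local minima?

J separates as a function of s plus a function of t, so ∇J=0 decouples.
∂J/∂s = 120s(s - 3)(s - 1)(s + 1) = 0 at s ∈ {-1, 0, 1, 3}; ∂J/∂t = 6(t - 3)(t + 4) = 0 at t ∈ {-4, 3}.
The Hessian is diagonal: diag(J_ss, J_tt). Second derivatives: J_ss(-1)=-960, J_ss(0)=360, J_ss(1)=-480, J_ss(3)=2880; J_tt(-4)=-42, J_tt(3)=42.
Local minima occur where both diagonal entries positive: (0, 3), (3, 3). Count: 2.

2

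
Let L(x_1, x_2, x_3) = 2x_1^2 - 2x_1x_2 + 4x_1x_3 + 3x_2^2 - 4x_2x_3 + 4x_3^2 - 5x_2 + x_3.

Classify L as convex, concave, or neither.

L is quadratic, so its Hessian is the constant matrix H = [[4, -2, 4], [-2, 6, -4], [4, -4, 8]].
Leading principal minors: 4, 20, 64.
All positive ⇒ H ≻ 0 ⇒ convex.

convex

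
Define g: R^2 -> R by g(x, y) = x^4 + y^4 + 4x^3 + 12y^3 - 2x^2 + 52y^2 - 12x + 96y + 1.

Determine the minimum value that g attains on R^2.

-72

g(x,y) separates as P(x) + Q(y) + 1, so its minimum is min P + min Q + 1.
P'(x) = 4(x - 1)(x + 1)(x + 3) vanishes at x ∈ {-3, -1, 1}; Q'(y) = 4(y + 2)(y + 3)(y + 4) vanishes at y ∈ {-4, -3, -2}.
Local minima of P (where P''>0): P(-3)=-9, P(1)=-9. Local minima of Q: Q(-4)=-64, Q(-2)=-64.
So the global minimum of g is P(-3) + Q(-4) + 1 = -9 − 64 + 1 = -72, attained at (-3, -4).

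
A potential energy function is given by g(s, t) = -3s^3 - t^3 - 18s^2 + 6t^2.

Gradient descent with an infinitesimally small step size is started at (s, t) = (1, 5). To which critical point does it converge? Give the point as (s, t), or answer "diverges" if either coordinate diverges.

g is separable, so gradient descent decouples: s follows -∂g/∂s, t follows -∂g/∂t.
∂g/∂s = -9s(s + 4); at s=1 this is -45, so s increases.
∂g/∂t = -3t(t - 4); at t=5 this is -15, so t increases.
The s-coordinate has no critical point in that direction and runs off to infinity.

diverges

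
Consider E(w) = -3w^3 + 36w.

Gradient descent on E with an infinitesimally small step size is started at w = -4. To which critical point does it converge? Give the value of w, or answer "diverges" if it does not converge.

E'(w) = -9(w - 2)(w + 2), so E'(-4) = -108.
Gradient descent moves in the -E' direction, i.e. w is increasing.
The nearest critical point in that direction is w = -2, where E'' = 36 > 0 (a local minimum). The iterate converges there.

-2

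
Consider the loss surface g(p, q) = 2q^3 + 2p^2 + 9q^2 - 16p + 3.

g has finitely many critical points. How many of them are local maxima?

0

g separates as a function of p plus a function of q, so ∇g=0 decouples.
∂g/∂p = 4(p - 4) = 0 at p ∈ {4}; ∂g/∂q = 6q(q + 3) = 0 at q ∈ {-3, 0}.
The Hessian is diagonal: diag(g_pp, g_qq). Second derivatives: g_pp(4)=4; g_qq(-3)=-18, g_qq(0)=18.
Local maxima occur where both diagonal entries negative: none. Count: 0.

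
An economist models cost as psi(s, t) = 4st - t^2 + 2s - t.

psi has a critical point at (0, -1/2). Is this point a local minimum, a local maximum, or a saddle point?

saddle point

The Hessian of psi is constant: H = [[0, 4], [4, -2]].
det(H) = 0·(-2) − 4² = -16.
Since det(H) < 0, H is indefinite and the critical point is a saddle point.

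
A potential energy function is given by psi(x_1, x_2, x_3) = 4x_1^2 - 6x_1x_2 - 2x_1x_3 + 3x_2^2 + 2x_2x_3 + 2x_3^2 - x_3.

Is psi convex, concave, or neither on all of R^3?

convex

psi is quadratic, so its Hessian is the constant matrix H = [[8, -6, -2], [-6, 6, 2], [-2, 2, 4]].
Leading principal minors: 8, 12, 40.
All positive ⇒ H ≻ 0 ⇒ convex.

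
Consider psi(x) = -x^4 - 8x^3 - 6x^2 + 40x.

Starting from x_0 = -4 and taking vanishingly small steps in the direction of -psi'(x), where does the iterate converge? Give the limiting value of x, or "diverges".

psi'(x) = -4(x - 1)(x + 2)(x + 5), so psi'(-4) = -40.
Gradient descent moves in the -psi' direction, i.e. x is increasing.
The nearest critical point in that direction is x = -2, where psi'' = 36 > 0 (a local minimum). The iterate converges there.

-2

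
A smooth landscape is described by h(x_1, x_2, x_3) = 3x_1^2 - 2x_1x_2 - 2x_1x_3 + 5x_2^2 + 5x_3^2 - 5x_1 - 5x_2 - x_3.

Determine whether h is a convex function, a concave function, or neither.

h is quadratic, so its Hessian is the constant matrix H = [[6, -2, -2], [-2, 10, 0], [-2, 0, 10]].
Leading principal minors: 6, 56, 520.
All positive ⇒ H ≻ 0 ⇒ convex.

convex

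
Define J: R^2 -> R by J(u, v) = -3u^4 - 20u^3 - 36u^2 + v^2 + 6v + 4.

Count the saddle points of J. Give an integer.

J separates as a function of u plus a function of v, so ∇J=0 decouples.
∂J/∂u = -12u(u + 2)(u + 3) = 0 at u ∈ {-3, -2, 0}; ∂J/∂v = 2(v + 3) = 0 at v ∈ {-3}.
The Hessian is diagonal: diag(J_uu, J_vv). Second derivatives: J_uu(-3)=-36, J_uu(-2)=24, J_uu(0)=-72; J_vv(-3)=2.
Saddle points occur where the two diagonal entries have opposite signs: (-3, -3), (0, -3). Count: 2.

2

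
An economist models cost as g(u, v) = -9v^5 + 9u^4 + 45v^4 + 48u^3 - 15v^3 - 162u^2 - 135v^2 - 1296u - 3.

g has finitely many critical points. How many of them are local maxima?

2

g separates as a function of u plus a function of v, so ∇g=0 decouples.
∂g/∂u = 36(u - 3)(u + 3)(u + 4) = 0 at u ∈ {-4, -3, 3}; ∂g/∂v = -45v(v - 3)(v - 2)(v + 1) = 0 at v ∈ {-1, 0, 2, 3}.
The Hessian is diagonal: diag(g_uu, g_vv). Second derivatives: g_uu(-4)=252, g_uu(-3)=-216, g_uu(3)=1512; g_vv(-1)=540, g_vv(0)=-270, g_vv(2)=270, g_vv(3)=-540.
Local maxima occur where both diagonal entries negative: (-3, 0), (-3, 3). Count: 2.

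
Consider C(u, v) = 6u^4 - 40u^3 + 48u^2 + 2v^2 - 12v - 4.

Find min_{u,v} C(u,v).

-278

C(u,v) separates as P(u) + Q(v) − 4, so its minimum is min P + min Q − 4.
P'(u) = 24u(u - 4)(u - 1) vanishes at u ∈ {0, 1, 4}; Q'(v) = 4v - 12 vanishes at v ∈ {3}.
Local minima of P (where P''>0): P(0)=0, P(4)=-256. Local minima of Q: Q(3)=-18.
So the global minimum of C is P(4) + Q(3) − 4 = -256 − 18 − 4 = -278, attained at (4, 3).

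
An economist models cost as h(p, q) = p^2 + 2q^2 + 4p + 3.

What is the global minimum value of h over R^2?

h(p,q) separates as A(p) + B(q) + 3, so its minimum is min A + min B + 3.
A'(p) = 2p + 4 vanishes at p ∈ {-2}; B'(q) = 4q vanishes at q ∈ {0}.
Local minima of A (where A''>0): A(-2)=-4. Local minima of B: B(0)=0.
So the global minimum of h is A(-2) + B(0) + 3 = -4 + 0 + 3 = -1, attained at (-2, 0).

-1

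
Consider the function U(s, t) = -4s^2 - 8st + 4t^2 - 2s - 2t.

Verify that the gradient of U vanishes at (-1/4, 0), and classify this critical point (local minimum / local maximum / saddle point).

saddle point

∇U = (-8s - 8t - 2, -8s + 8t - 2); substituting (-1/4, 0) gives ∇U = (0, 0), so (-1/4, 0) is indeed a critical point.
The Hessian of U is constant: H = [[-8, -8], [-8, 8]].
det(H) = (-8)·8 − (-8)² = -128.
Since det(H) < 0, H is indefinite and the critical point is a saddle point.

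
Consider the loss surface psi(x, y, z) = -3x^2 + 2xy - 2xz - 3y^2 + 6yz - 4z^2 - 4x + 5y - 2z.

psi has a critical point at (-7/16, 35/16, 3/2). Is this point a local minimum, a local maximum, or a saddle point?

The Hessian is constant: H = [[-6, 2, -2], [2, -6, 6], [-2, 6, -8]].
Leading principal minors: Δ₁ = -6, Δ₂ = 32, Δ₃ = -64.
The minors alternate sign starting negative (−, +, −), so H is negative definite: a local maximum.

local maximum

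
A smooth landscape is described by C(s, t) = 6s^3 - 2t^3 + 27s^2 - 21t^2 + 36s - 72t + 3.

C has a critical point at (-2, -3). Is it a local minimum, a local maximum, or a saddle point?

The mixed partial ∂²C/∂s∂t is 0, so the Hessian at any point is diag(C_ss, C_tt) = diag(18(2s + 3), -6(2t + 7)).
At (-2, -3): H = diag(-18, -6).
Both eigenvalues are negative, so H is negative definite: a local maximum.

local maximum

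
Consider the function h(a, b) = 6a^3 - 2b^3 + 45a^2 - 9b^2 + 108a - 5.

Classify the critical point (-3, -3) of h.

saddle point

The mixed partial ∂²h/∂a∂b is 0, so the Hessian at any point is diag(h_aa, h_bb) = diag(18(2a + 5), -6(2b + 3)).
At (-3, -3): H = diag(-18, 18).
The eigenvalues have opposite signs, so H is indefinite: a saddle point.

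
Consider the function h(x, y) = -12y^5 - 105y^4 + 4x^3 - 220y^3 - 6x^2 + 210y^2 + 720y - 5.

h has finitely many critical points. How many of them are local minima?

h separates as a function of x plus a function of y, so ∇h=0 decouples.
∂h/∂x = 12x(x - 1) = 0 at x ∈ {0, 1}; ∂h/∂y = -60(y - 1)(y + 1)(y + 3)(y + 4) = 0 at y ∈ {-4, -3, -1, 1}.
The Hessian is diagonal: diag(h_xx, h_yy). Second derivatives: h_xx(0)=-12, h_xx(1)=12; h_yy(-4)=900, h_yy(-3)=-480, h_yy(-1)=720, h_yy(1)=-2400.
Local minima occur where both diagonal entries positive: (1, -4), (1, -1). Count: 2.

2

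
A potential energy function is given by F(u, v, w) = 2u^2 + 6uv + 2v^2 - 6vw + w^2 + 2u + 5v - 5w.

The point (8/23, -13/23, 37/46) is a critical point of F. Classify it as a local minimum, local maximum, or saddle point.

saddle point

The Hessian is constant: H = [[4, 6, 0], [6, 4, -6], [0, -6, 2]].
Leading principal minors: Δ₁ = 4, Δ₂ = -20, Δ₃ = -184.
The minors fit neither the all-positive nor the alternating-sign pattern, so H is indefinite: a saddle point.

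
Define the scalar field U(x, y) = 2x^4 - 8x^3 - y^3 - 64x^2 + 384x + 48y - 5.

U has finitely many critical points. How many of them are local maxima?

U separates as a function of x plus a function of y, so ∇U=0 decouples.
∂U/∂x = 8(x - 4)(x - 3)(x + 4) = 0 at x ∈ {-4, 3, 4}; ∂U/∂y = -3(y - 4)(y + 4) = 0 at y ∈ {-4, 4}.
The Hessian is diagonal: diag(U_xx, U_yy). Second derivatives: U_xx(-4)=448, U_xx(3)=-56, U_xx(4)=64; U_yy(-4)=24, U_yy(4)=-24.
Local maxima occur where both diagonal entries negative: (3, 4). Count: 1.

1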